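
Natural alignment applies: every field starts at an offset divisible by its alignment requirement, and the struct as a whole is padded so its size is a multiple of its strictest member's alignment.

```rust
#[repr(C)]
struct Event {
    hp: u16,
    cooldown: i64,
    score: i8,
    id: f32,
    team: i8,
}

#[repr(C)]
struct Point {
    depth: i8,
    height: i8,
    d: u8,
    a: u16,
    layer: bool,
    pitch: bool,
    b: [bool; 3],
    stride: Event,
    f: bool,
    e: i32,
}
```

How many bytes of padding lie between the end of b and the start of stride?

Event: hp at 0 (size 2, align 2) → ends 2; pad 6 to align 8 for cooldown; cooldown at 8 (size 8, align 8) → ends 16; score at 16 (size 1, align 1) → ends 17; pad 3 to align 4 for id; id at 20 (size 4, align 4) → ends 24; team at 24 (size 1, align 1) → ends 25; tail pad 7 to reach multiple of 8; total 32 bytes, alignment 8
depth at 0 (size 1, align 1) → ends 1
height at 1 (size 1, align 1) → ends 2
d at 2 (size 1, align 1) → ends 3
pad 1 to align 2 for a
a at 4 (size 2, align 2) → ends 6
layer at 6 (size 1, align 1) → ends 7
pitch at 7 (size 1, align 1) → ends 8
b at 8 (size 3, align 1) → ends 11
pad 5 to align 8 for stride
stride at 16 (size 32, align 8) → ends 48

5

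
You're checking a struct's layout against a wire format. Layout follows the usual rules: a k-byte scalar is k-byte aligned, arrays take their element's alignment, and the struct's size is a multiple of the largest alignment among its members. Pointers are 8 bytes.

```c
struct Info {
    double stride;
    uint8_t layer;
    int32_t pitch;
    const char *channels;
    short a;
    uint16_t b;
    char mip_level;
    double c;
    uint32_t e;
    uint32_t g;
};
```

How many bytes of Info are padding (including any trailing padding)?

0..8  stride  (8B, 8-aligned)
8..9  layer  (1B, 1-aligned)
9..12  -- padding (3B)
12..16  pitch  (4B, 4-aligned)
16..24  channels  (8B, 8-aligned)
24..26  a  (2B, 2-aligned)
26..28  b  (2B, 2-aligned)
28..29  mip_level  (1B, 1-aligned)
29..32  -- padding (3B)
32..40  c  (8B, 8-aligned)
40..44  e  (4B, 4-aligned)
44..48  g  (4B, 4-aligned)
sizeof = 48, alignof = 8
data bytes 42, size 48 → padding 6

6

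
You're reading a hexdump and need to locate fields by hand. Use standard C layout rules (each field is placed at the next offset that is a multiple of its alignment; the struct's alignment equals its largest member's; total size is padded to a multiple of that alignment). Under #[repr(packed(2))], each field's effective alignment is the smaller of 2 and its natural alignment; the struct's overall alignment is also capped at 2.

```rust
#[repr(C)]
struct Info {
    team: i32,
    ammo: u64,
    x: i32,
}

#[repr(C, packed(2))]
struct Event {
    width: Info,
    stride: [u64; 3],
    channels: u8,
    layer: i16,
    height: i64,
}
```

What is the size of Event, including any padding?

Info: 0..4  team  (4B, 4-aligned); 4..8  -- padding (4B); 8..16  ammo  (8B, 8-aligned); 16..20  x  (4B, 4-aligned); 20..24  -- tail padding (4B); sizeof = 24, alignof = 8
0..24  width  (24B, 2-aligned)
24..48  stride  (24B, 2-aligned)
48..49  channels  (1B, 1-aligned)
49..50  -- padding (1B)
50..52  layer  (2B, 2-aligned)
52..60  height  (8B, 2-aligned)
sizeof = 60, alignof = 2

60 bytes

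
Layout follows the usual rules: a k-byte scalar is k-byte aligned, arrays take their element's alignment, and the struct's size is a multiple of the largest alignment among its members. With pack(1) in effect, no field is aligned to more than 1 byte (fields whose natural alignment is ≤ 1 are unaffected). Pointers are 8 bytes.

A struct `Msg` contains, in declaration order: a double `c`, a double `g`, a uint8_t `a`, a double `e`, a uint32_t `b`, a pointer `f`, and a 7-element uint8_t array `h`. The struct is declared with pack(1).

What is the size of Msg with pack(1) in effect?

44

0..8  c  (8B, 1-aligned)
8..16  g  (8B, 1-aligned)
16..17  a  (1B, 1-aligned)
17..25  e  (8B, 1-aligned)
25..29  b  (4B, 1-aligned)
29..37  f  (8B, 1-aligned)
37..44  h  (7B, 1-aligned)
sizeof = 44, alignof = 1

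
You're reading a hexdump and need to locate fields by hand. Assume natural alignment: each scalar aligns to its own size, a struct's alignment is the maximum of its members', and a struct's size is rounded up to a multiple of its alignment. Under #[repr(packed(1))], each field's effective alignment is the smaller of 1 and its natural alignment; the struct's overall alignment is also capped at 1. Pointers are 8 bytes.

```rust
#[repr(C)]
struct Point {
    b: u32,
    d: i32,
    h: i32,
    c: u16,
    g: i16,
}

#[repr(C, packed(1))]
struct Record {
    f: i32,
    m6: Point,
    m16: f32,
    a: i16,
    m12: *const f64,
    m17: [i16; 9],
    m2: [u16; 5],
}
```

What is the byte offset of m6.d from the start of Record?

8

Point: @0: b [4B, align 4] → 4; @4: d [4B, align 4] → 8; @8: h [4B, align 4] → 12; @12: c [2B, align 2] → 14; @14: g [2B, align 2] → 16; size 16, align 4
@0: f [4B, align 1] → 4
@4: m6 [16B, align 1] → 20
within Point: d at 4
4 + 4 = 8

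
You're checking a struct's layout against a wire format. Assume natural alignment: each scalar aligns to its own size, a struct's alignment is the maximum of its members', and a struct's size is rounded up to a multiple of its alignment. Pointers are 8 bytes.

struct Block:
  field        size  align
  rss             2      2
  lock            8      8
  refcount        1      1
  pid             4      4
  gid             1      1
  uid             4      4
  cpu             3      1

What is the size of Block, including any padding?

40 bytes

0..2  rss  (2B, 2-aligned)
2..8  -- padding (6B)
8..16  lock  (8B, 8-aligned)
16..17  refcount  (1B, 1-aligned)
17..20  -- padding (3B)
20..24  pid  (4B, 4-aligned)
24..25  gid  (1B, 1-aligned)
25..28  -- padding (3B)
28..32  uid  (4B, 4-aligned)
32..35  cpu  (3B, 1-aligned)
35..40  -- tail padding (5B)
sizeof = 40, alignof = 8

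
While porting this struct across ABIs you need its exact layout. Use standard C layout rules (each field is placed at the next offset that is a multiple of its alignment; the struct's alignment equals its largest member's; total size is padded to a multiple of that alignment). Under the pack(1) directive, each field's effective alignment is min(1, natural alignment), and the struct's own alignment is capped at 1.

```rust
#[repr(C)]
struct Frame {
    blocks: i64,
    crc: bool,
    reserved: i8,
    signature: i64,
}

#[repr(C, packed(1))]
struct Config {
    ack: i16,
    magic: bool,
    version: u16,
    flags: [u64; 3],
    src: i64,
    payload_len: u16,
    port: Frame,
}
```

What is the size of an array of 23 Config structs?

1449

Frame: blocks at 0 (size 8, align 8) → ends 8; crc at 8 (size 1, align 1) → ends 9; reserved at 9 (size 1, align 1) → ends 10; pad 6 to align 8 for signature; signature at 16 (size 8, align 8) → ends 24; total 24 bytes, alignment 8
ack at 0 (size 2, align 1) → ends 2
magic at 2 (size 1, align 1) → ends 3
version at 3 (size 2, align 1) → ends 5
flags at 5 (size 24, align 1) → ends 29
src at 29 (size 8, align 1) → ends 37
payload_len at 37 (size 2, align 1) → ends 39
port at 39 (size 24, align 1) → ends 63
total 63 bytes, alignment 1
array of 23: 23 × 63 = 1449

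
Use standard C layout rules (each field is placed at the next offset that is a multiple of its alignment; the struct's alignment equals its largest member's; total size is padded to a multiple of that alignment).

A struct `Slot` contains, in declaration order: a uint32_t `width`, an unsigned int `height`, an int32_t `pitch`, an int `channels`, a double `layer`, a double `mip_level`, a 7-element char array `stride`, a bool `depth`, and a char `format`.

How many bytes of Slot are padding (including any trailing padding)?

7

width at 0 (size 4, align 4) → ends 4
height at 4 (size 4, align 4) → ends 8
pitch at 8 (size 4, align 4) → ends 12
channels at 12 (size 4, align 4) → ends 16
layer at 16 (size 8, align 8) → ends 24
mip_level at 24 (size 8, align 8) → ends 32
stride at 32 (size 7, align 1) → ends 39
depth at 39 (size 1, align 1) → ends 40
format at 40 (size 1, align 1) → ends 41
tail pad 7 to reach multiple of 8
total 48 bytes, alignment 8
data bytes 41, size 48 → padding 7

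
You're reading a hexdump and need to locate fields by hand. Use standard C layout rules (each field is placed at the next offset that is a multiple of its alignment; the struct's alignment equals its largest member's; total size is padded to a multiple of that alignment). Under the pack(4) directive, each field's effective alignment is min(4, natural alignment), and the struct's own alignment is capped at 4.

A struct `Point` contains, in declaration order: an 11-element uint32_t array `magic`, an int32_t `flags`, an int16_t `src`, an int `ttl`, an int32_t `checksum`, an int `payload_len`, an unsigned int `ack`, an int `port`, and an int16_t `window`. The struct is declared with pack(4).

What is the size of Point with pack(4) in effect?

76

0..44  magic  (44B, 4-aligned)
44..48  flags  (4B, 4-aligned)
48..50  src  (2B, 2-aligned)
50..52  -- padding (2B)
52..56  ttl  (4B, 4-aligned)
56..60  checksum  (4B, 4-aligned)
60..64  payload_len  (4B, 4-aligned)
64..68  ack  (4B, 4-aligned)
68..72  port  (4B, 4-aligned)
72..74  window  (2B, 2-aligned)
74..76  -- tail padding (2B)
sizeof = 76, alignof = 4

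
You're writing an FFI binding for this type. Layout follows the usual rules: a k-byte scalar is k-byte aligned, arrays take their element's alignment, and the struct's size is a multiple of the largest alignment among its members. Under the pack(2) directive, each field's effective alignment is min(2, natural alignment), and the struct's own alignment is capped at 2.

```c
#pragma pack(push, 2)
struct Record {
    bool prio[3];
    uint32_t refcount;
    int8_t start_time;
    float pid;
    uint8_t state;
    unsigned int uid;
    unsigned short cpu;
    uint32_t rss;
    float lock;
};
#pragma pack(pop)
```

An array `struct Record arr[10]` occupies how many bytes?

@0: prio [3B, align 1] → 3
+1 pad (align 2)
@4: refcount [4B, align 2] → 8
@8: start_time [1B, align 1] → 9
+1 pad (align 2)
@10: pid [4B, align 2] → 14
@14: state [1B, align 1] → 15
+1 pad (align 2)
@16: uid [4B, align 2] → 20
@20: cpu [2B, align 2] → 22
@22: rss [4B, align 2] → 26
@26: lock [4B, align 2] → 30
size 30, align 2
array of 10: 10 × 30 = 300

300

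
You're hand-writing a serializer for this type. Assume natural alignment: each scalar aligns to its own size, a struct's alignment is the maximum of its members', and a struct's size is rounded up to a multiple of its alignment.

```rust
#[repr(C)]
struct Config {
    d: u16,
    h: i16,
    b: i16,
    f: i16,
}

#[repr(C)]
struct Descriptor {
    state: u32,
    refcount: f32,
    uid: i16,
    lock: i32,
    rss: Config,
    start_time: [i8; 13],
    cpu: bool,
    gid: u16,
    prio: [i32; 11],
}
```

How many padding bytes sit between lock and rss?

0

Config: @0: d [2B, align 2] → 2; @2: h [2B, align 2] → 4; @4: b [2B, align 2] → 6; @6: f [2B, align 2] → 8; size 8, align 2
@0: state [4B, align 4] → 4
@4: refcount [4B, align 4] → 8
@8: uid [2B, align 2] → 10
+2 pad (align 4)
@12: lock [4B, align 4] → 16
@16: rss [8B, align 2] → 24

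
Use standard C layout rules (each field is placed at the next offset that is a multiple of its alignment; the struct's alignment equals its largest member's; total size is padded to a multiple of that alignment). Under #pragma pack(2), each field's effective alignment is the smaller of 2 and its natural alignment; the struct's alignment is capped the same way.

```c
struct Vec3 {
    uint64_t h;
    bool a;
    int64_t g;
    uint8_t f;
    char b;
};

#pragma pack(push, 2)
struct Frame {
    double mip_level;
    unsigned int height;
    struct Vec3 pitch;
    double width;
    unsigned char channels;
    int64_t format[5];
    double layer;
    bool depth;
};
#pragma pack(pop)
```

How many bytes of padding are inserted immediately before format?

1

Vec3: 0..8  h  (8B, 8-aligned); 8..9  a  (1B, 1-aligned); 9..16  -- padding (7B); 16..24  g  (8B, 8-aligned); 24..25  f  (1B, 1-aligned); 25..26  b  (1B, 1-aligned); 26..32  -- tail padding (6B); sizeof = 32, alignof = 8
0..8  mip_level  (8B, 2-aligned)
8..12  height  (4B, 2-aligned)
12..44  pitch  (32B, 2-aligned)
44..52  width  (8B, 2-aligned)
52..53  channels  (1B, 1-aligned)
53..54  -- padding (1B)
54..94  format  (40B, 2-aligned)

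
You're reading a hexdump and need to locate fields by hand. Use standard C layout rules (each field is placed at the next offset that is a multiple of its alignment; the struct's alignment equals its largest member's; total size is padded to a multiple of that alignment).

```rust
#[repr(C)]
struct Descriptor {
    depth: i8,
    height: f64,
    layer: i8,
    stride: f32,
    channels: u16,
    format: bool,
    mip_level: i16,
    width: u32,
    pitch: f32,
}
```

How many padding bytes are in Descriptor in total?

0..1  depth  (1B, 1-aligned)
1..8  -- padding (7B)
8..16  height  (8B, 8-aligned)
16..17  layer  (1B, 1-aligned)
17..20  -- padding (3B)
20..24  stride  (4B, 4-aligned)
24..26  channels  (2B, 2-aligned)
26..27  format  (1B, 1-aligned)
27..28  -- padding (1B)
28..30  mip_level  (2B, 2-aligned)
30..32  -- padding (2B)
32..36  width  (4B, 4-aligned)
36..40  pitch  (4B, 4-aligned)
sizeof = 40, alignof = 8
data bytes 27, size 40 → padding 13

13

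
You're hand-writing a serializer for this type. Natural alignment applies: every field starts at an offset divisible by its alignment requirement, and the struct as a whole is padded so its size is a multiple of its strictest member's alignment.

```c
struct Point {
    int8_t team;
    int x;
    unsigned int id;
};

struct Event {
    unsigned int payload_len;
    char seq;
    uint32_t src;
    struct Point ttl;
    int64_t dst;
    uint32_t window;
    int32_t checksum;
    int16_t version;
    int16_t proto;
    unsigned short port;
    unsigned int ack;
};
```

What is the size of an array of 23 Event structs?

1288

Point: @0: team [1B, align 1] → 1; +3 pad (align 4); @4: x [4B, align 4] → 8; @8: id [4B, align 4] → 12; size 12, align 4
@0: payload_len [4B, align 4] → 4
@4: seq [1B, align 1] → 5
+3 pad (align 4)
@8: src [4B, align 4] → 12
@12: ttl [12B, align 4] → 24
@24: dst [8B, align 8] → 32
@32: window [4B, align 4] → 36
@36: checksum [4B, align 4] → 40
@40: version [2B, align 2] → 42
@42: proto [2B, align 2] → 44
@44: port [2B, align 2] → 46
+2 pad (align 4)
@48: ack [4B, align 4] → 52
+4 tail pad (align 8)
size 56, align 8
array of 23: 23 × 56 = 1288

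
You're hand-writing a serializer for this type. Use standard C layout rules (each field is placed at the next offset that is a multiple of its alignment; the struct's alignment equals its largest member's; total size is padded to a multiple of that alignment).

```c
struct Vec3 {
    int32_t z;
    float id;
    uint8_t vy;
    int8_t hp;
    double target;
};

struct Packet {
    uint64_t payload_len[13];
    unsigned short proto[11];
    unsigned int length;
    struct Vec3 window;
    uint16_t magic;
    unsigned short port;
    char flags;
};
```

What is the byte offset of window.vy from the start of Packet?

144

Vec3: 0..4  z  (4B, 4-aligned); 4..8  id  (4B, 4-aligned); 8..9  vy  (1B, 1-aligned); 9..10  hp  (1B, 1-aligned); 10..16  -- padding (6B); 16..24  target  (8B, 8-aligned); sizeof = 24, alignof = 8
0..104  payload_len  (104B, 8-aligned)
104..126  proto  (22B, 2-aligned)
126..128  -- padding (2B)
128..132  length  (4B, 4-aligned)
132..136  -- padding (4B)
136..160  window  (24B, 8-aligned)
within Vec3: vy at 8
136 + 8 = 144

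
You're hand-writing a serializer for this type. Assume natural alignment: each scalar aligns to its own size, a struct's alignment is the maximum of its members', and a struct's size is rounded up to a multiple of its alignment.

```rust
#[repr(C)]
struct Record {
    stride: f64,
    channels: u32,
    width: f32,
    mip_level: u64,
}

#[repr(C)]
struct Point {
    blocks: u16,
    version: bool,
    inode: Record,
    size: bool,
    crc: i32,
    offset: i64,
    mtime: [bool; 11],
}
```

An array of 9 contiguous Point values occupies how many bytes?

Record: 0..8  stride  (8B, 8-aligned); 8..12  channels  (4B, 4-aligned); 12..16  width  (4B, 4-aligned); 16..24  mip_level  (8B, 8-aligned); sizeof = 24, alignof = 8
0..2  blocks  (2B, 2-aligned)
2..3  version  (1B, 1-aligned)
3..8  -- padding (5B)
8..32  inode  (24B, 8-aligned)
32..33  size  (1B, 1-aligned)
33..36  -- padding (3B)
36..40  crc  (4B, 4-aligned)
40..48  offset  (8B, 8-aligned)
48..59  mtime  (11B, 1-aligned)
59..64  -- tail padding (5B)
sizeof = 64, alignof = 8
array of 9: 9 × 64 = 576

576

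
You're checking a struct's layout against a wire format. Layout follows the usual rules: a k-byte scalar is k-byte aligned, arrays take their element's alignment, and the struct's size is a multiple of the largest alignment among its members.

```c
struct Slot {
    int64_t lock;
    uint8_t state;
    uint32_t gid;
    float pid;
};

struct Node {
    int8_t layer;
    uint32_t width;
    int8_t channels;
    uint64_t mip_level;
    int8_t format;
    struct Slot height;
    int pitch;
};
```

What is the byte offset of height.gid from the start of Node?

44

Slot: lock at 0 (size 8, align 8) → ends 8; state at 8 (size 1, align 1) → ends 9; pad 3 to align 4 for gid; gid at 12 (size 4, align 4) → ends 16; pid at 16 (size 4, align 4) → ends 20; tail pad 4 to reach multiple of 8; total 24 bytes, alignment 8
layer at 0 (size 1, align 1) → ends 1
pad 3 to align 4 for width
width at 4 (size 4, align 4) → ends 8
channels at 8 (size 1, align 1) → ends 9
pad 7 to align 8 for mip_level
mip_level at 16 (size 8, align 8) → ends 24
format at 24 (size 1, align 1) → ends 25
pad 7 to align 8 for height
height at 32 (size 24, align 8) → ends 56
within Slot: gid at 12
32 + 12 = 44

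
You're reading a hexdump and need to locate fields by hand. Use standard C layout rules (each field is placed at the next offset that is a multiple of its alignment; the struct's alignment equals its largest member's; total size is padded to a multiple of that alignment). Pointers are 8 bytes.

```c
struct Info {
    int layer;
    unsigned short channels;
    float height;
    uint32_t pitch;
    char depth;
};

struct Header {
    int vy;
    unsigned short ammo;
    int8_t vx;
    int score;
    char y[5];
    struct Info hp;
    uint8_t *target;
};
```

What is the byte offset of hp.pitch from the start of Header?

32

Info: layer at 0 (size 4, align 4) → ends 4; channels at 4 (size 2, align 2) → ends 6; pad 2 to align 4 for height; height at 8 (size 4, align 4) → ends 12; pitch at 12 (size 4, align 4) → ends 16; depth at 16 (size 1, align 1) → ends 17; tail pad 3 to reach multiple of 4; total 20 bytes, alignment 4
vy at 0 (size 4, align 4) → ends 4
ammo at 4 (size 2, align 2) → ends 6
vx at 6 (size 1, align 1) → ends 7
pad 1 to align 4 for score
score at 8 (size 4, align 4) → ends 12
y at 12 (size 5, align 1) → ends 17
pad 3 to align 4 for hp
hp at 20 (size 20, align 4) → ends 40
within Info: pitch at 12
20 + 12 = 32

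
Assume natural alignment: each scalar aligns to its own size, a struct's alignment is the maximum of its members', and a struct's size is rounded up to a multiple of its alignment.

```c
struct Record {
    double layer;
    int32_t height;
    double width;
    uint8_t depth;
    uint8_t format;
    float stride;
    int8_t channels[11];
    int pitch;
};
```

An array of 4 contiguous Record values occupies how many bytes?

192

@0: layer [8B, align 8] → 8
@8: height [4B, align 4] → 12
+4 pad (align 8)
@16: width [8B, align 8] → 24
@24: depth [1B, align 1] → 25
@25: format [1B, align 1] → 26
+2 pad (align 4)
@28: stride [4B, align 4] → 32
@32: channels [11B, align 1] → 43
+1 pad (align 4)
@44: pitch [4B, align 4] → 48
size 48, align 8
array of 4: 4 × 48 = 192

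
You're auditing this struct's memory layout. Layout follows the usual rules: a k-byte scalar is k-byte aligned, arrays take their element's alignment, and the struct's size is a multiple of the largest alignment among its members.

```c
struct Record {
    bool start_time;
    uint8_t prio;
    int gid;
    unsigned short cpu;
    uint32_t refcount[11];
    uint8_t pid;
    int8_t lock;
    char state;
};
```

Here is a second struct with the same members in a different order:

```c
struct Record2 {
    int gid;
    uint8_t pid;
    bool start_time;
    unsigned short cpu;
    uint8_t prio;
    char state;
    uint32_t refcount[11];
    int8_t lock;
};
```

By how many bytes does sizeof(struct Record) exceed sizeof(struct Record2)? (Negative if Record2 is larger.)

0

@0: start_time [1B, align 1] → 1
@1: prio [1B, align 1] → 2
+2 pad (align 4)
@4: gid [4B, align 4] → 8
@8: cpu [2B, align 2] → 10
+2 pad (align 4)
@12: refcount [44B, align 4] → 56
@56: pid [1B, align 1] → 57
@57: lock [1B, align 1] → 58
@58: state [1B, align 1] → 59
+1 tail pad (align 4)
size 60, align 4
— Record2 —
@0: gid [4B, align 4] → 4
@4: pid [1B, align 1] → 5
@5: start_time [1B, align 1] → 6
@6: cpu [2B, align 2] → 8
@8: prio [1B, align 1] → 9
@9: state [1B, align 1] → 10
+2 pad (align 4)
@12: refcount [44B, align 4] → 56
@56: lock [1B, align 1] → 57
+3 tail pad (align 4)
size 60, align 4
60 − 60 = 0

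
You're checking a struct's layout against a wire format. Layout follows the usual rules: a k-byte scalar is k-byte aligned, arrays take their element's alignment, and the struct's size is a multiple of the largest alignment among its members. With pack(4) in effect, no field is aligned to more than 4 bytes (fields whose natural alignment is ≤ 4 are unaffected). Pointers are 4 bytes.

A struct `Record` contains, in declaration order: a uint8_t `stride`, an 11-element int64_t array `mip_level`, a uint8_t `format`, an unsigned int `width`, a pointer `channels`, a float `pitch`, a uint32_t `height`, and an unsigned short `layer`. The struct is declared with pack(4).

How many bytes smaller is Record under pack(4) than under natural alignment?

4

natural layout:
  @0: stride [1B, align 1] → 1
  +7 pad (align 8)
  @8: mip_level [88B, align 8] → 96
  @96: format [1B, align 1] → 97
  +3 pad (align 4)
  @100: width [4B, align 4] → 104
  @104: channels [4B, align 4] → 108
  @108: pitch [4B, align 4] → 112
  @112: height [4B, align 4] → 116
  @116: layer [2B, align 2] → 118
  +2 tail pad (align 8)
  size 120, align 8
packed(4) layout:
  @0: stride [1B, align 1] → 1
  +3 pad (align 4)
  @4: mip_level [88B, align 4] → 92
  @92: format [1B, align 1] → 93
  +3 pad (align 4)
  @96: width [4B, align 4] → 100
  @100: channels [4B, align 4] → 104
  @104: pitch [4B, align 4] → 108
  @108: height [4B, align 4] → 112
  @112: layer [2B, align 2] → 114
  +2 tail pad (align 4)
  size 116, align 4
120 − 116 = 4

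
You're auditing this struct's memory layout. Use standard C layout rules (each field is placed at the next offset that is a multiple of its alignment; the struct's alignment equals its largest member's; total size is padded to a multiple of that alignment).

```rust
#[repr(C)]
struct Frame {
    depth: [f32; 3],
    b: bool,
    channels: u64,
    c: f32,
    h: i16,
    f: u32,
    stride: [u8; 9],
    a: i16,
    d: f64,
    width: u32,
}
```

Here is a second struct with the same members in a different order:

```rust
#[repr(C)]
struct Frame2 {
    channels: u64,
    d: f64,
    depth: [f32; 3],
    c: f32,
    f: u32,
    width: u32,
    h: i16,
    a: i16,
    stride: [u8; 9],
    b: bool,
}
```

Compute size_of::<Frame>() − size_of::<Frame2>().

depth at 0 (size 12, align 4) → ends 12
b at 12 (size 1, align 1) → ends 13
pad 3 to align 8 for channels
channels at 16 (size 8, align 8) → ends 24
c at 24 (size 4, align 4) → ends 28
h at 28 (size 2, align 2) → ends 30
pad 2 to align 4 for f
f at 32 (size 4, align 4) → ends 36
stride at 36 (size 9, align 1) → ends 45
pad 1 to align 2 for a
a at 46 (size 2, align 2) → ends 48
d at 48 (size 8, align 8) → ends 56
width at 56 (size 4, align 4) → ends 60
tail pad 4 to reach multiple of 8
total 64 bytes, alignment 8
— Frame2 —
channels at 0 (size 8, align 8) → ends 8
d at 8 (size 8, align 8) → ends 16
depth at 16 (size 12, align 4) → ends 28
c at 28 (size 4, align 4) → ends 32
f at 32 (size 4, align 4) → ends 36
width at 36 (size 4, align 4) → ends 40
h at 40 (size 2, align 2) → ends 42
a at 42 (size 2, align 2) → ends 44
stride at 44 (size 9, align 1) → ends 53
b at 53 (size 1, align 1) → ends 54
tail pad 2 to reach multiple of 8
total 56 bytes, alignment 8
64 − 56 = 8

8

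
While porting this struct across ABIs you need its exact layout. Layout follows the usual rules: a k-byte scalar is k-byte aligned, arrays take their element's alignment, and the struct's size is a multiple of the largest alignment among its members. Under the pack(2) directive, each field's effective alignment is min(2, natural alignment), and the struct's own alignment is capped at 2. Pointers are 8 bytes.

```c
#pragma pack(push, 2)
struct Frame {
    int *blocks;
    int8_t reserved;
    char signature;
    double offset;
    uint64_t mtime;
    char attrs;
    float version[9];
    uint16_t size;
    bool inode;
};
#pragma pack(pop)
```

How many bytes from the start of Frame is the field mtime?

@0: blocks [8B, align 2] → 8
@8: reserved [1B, align 1] → 9
@9: signature [1B, align 1] → 10
@10: offset [8B, align 2] → 18
@18: mtime [8B, align 2] → 26

18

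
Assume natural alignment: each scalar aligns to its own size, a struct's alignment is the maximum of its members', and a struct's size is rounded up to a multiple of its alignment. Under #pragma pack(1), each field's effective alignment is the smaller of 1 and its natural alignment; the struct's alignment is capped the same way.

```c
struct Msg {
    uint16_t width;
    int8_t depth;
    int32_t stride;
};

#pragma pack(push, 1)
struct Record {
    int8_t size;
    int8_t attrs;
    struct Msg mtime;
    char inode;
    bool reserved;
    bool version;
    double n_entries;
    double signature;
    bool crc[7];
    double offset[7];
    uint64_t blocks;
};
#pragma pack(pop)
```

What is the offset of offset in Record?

Msg: 0..2  width  (2B, 2-aligned); 2..3  depth  (1B, 1-aligned); 3..4  -- padding (1B); 4..8  stride  (4B, 4-aligned); sizeof = 8, alignof = 4
0..1  size  (1B, 1-aligned)
1..2  attrs  (1B, 1-aligned)
2..10  mtime  (8B, 1-aligned)
10..11  inode  (1B, 1-aligned)
11..12  reserved  (1B, 1-aligned)
12..13  version  (1B, 1-aligned)
13..21  n_entries  (8B, 1-aligned)
21..29  signature  (8B, 1-aligned)
29..36  crc  (7B, 1-aligned)
36..92  offset  (56B, 1-aligned)

36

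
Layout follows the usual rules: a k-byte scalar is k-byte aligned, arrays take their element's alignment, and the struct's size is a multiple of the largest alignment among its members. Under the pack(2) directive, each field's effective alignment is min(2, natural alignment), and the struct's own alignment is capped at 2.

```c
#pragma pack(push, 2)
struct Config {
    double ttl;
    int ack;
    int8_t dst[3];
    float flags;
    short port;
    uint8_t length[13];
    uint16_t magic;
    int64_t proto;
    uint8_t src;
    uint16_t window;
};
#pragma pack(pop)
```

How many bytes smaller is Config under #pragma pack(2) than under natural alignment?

natural layout:
  ttl at 0 (size 8, align 8) → ends 8
  ack at 8 (size 4, align 4) → ends 12
  dst at 12 (size 3, align 1) → ends 15
  pad 1 to align 4 for flags
  flags at 16 (size 4, align 4) → ends 20
  port at 20 (size 2, align 2) → ends 22
  length at 22 (size 13, align 1) → ends 35
  pad 1 to align 2 for magic
  magic at 36 (size 2, align 2) → ends 38
  pad 2 to align 8 for proto
  proto at 40 (size 8, align 8) → ends 48
  src at 48 (size 1, align 1) → ends 49
  pad 1 to align 2 for window
  window at 50 (size 2, align 2) → ends 52
  tail pad 4 to reach multiple of 8
  total 56 bytes, alignment 8
packed(2) layout:
  ttl at 0 (size 8, align 2) → ends 8
  ack at 8 (size 4, align 2) → ends 12
  dst at 12 (size 3, align 1) → ends 15
  pad 1 to align 2 for flags
  flags at 16 (size 4, align 2) → ends 20
  port at 20 (size 2, align 2) → ends 22
  length at 22 (size 13, align 1) → ends 35
  pad 1 to align 2 for magic
  magic at 36 (size 2, align 2) → ends 38
  proto at 38 (size 8, align 2) → ends 46
  src at 46 (size 1, align 1) → ends 47
  pad 1 to align 2 for window
  window at 48 (size 2, align 2) → ends 50
  total 50 bytes, alignment 2
56 − 50 = 6

6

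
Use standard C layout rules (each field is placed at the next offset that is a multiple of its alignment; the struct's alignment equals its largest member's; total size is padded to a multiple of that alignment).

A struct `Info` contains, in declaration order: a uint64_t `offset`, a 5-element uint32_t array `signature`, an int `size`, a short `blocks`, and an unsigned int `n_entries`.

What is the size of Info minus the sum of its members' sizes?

2

0..8  offset  (8B, 8-aligned)
8..28  signature  (20B, 4-aligned)
28..32  size  (4B, 4-aligned)
32..34  blocks  (2B, 2-aligned)
34..36  -- padding (2B)
36..40  n_entries  (4B, 4-aligned)
sizeof = 40, alignof = 8
data bytes 38, size 40 → padding 2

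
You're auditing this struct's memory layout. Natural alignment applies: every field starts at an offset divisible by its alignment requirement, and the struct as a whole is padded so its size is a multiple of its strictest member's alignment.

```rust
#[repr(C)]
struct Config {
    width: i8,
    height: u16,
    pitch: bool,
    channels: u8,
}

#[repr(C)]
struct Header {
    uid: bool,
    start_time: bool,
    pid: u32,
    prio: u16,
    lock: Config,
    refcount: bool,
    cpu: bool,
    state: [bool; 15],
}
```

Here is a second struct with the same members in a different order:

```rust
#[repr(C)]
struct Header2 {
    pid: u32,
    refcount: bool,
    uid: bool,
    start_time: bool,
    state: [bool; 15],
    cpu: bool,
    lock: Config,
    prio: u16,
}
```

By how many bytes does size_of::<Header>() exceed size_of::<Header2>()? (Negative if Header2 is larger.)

4

Config: @0: width [1B, align 1] → 1; +1 pad (align 2); @2: height [2B, align 2] → 4; @4: pitch [1B, align 1] → 5; @5: channels [1B, align 1] → 6; size 6, align 2
@0: uid [1B, align 1] → 1
@1: start_time [1B, align 1] → 2
+2 pad (align 4)
@4: pid [4B, align 4] → 8
@8: prio [2B, align 2] → 10
@10: lock [6B, align 2] → 16
@16: refcount [1B, align 1] → 17
@17: cpu [1B, align 1] → 18
@18: state [15B, align 1] → 33
+3 tail pad (align 4)
size 36, align 4
— Header2 —
@0: pid [4B, align 4] → 4
@4: refcount [1B, align 1] → 5
@5: uid [1B, align 1] → 6
@6: start_time [1B, align 1] → 7
@7: state [15B, align 1] → 22
@22: cpu [1B, align 1] → 23
+1 pad (align 2)
@24: lock [6B, align 2] → 30
@30: prio [2B, align 2] → 32
size 32, align 4
36 − 32 = 4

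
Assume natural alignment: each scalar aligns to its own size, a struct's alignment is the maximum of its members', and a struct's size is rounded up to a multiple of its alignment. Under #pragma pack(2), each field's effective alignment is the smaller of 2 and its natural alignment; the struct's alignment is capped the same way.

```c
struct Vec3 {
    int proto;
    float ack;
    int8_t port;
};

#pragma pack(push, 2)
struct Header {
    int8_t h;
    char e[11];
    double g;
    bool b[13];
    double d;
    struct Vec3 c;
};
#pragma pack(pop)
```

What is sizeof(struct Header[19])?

Vec3: @0: proto [4B, align 4] → 4; @4: ack [4B, align 4] → 8; @8: port [1B, align 1] → 9; +3 tail pad (align 4); size 12, align 4
@0: h [1B, align 1] → 1
@1: e [11B, align 1] → 12
@12: g [8B, align 2] → 20
@20: b [13B, align 1] → 33
+1 pad (align 2)
@34: d [8B, align 2] → 42
@42: c [12B, align 2] → 54
size 54, align 2
array of 19: 19 × 54 = 1026

1026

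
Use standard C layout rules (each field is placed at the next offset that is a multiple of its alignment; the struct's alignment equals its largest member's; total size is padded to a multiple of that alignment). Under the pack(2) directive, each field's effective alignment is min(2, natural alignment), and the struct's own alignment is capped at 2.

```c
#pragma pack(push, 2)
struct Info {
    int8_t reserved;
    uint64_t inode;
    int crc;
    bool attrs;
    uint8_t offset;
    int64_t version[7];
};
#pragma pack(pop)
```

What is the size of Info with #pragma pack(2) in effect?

reserved at 0 (size 1, align 1) → ends 1
pad 1 to align 2 for inode
inode at 2 (size 8, align 2) → ends 10
crc at 10 (size 4, align 2) → ends 14
attrs at 14 (size 1, align 1) → ends 15
offset at 15 (size 1, align 1) → ends 16
version at 16 (size 56, align 2) → ends 72
total 72 bytes, alignment 2

72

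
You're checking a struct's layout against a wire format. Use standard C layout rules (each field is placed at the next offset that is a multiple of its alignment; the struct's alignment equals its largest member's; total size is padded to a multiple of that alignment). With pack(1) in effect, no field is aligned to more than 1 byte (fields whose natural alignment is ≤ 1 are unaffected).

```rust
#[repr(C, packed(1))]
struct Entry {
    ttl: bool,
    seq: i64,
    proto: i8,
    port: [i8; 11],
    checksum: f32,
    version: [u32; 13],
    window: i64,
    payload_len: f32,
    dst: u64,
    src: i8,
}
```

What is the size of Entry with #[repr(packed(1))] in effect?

@0: ttl [1B, align 1] → 1
@1: seq [8B, align 1] → 9
@9: proto [1B, align 1] → 10
@10: port [11B, align 1] → 21
@21: checksum [4B, align 1] → 25
@25: version [52B, align 1] → 77
@77: window [8B, align 1] → 85
@85: payload_len [4B, align 1] → 89
@89: dst [8B, align 1] → 97
@97: src [1B, align 1] → 98
size 98, align 1

98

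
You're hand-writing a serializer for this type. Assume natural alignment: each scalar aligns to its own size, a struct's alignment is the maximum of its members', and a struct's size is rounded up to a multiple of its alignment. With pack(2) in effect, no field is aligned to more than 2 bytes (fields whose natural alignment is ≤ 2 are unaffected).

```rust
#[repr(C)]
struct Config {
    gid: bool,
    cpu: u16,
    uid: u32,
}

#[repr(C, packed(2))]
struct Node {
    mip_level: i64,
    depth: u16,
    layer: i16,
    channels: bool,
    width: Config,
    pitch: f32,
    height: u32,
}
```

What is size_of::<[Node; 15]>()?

450

Config: @0: gid [1B, align 1] → 1; +1 pad (align 2); @2: cpu [2B, align 2] → 4; @4: uid [4B, align 4] → 8; size 8, align 4
@0: mip_level [8B, align 2] → 8
@8: depth [2B, align 2] → 10
@10: layer [2B, align 2] → 12
@12: channels [1B, align 1] → 13
+1 pad (align 2)
@14: width [8B, align 2] → 22
@22: pitch [4B, align 2] → 26
@26: height [4B, align 2] → 30
size 30, align 2
array of 15: 15 × 30 = 450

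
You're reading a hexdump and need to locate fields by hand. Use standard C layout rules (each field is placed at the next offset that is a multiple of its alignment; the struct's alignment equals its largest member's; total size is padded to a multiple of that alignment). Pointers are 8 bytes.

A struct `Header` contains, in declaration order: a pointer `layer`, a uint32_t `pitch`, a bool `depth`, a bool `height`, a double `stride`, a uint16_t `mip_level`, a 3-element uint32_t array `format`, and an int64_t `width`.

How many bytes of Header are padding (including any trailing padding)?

4

@0: layer [8B, align 8] → 8
@8: pitch [4B, align 4] → 12
@12: depth [1B, align 1] → 13
@13: height [1B, align 1] → 14
+2 pad (align 8)
@16: stride [8B, align 8] → 24
@24: mip_level [2B, align 2] → 26
+2 pad (align 4)
@28: format [12B, align 4] → 40
@40: width [8B, align 8] → 48
size 48, align 8
data bytes 44, size 48 → padding 4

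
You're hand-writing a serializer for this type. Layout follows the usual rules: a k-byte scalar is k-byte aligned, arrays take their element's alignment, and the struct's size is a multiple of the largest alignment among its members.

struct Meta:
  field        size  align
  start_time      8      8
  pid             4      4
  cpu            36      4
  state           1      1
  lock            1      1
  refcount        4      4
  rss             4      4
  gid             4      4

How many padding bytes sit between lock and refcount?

@0: start_time [8B, align 8] → 8
@8: pid [4B, align 4] → 12
@12: cpu [36B, align 4] → 48
@48: state [1B, align 1] → 49
@49: lock [1B, align 1] → 50
+2 pad (align 4)
@52: refcount [4B, align 4] → 56

2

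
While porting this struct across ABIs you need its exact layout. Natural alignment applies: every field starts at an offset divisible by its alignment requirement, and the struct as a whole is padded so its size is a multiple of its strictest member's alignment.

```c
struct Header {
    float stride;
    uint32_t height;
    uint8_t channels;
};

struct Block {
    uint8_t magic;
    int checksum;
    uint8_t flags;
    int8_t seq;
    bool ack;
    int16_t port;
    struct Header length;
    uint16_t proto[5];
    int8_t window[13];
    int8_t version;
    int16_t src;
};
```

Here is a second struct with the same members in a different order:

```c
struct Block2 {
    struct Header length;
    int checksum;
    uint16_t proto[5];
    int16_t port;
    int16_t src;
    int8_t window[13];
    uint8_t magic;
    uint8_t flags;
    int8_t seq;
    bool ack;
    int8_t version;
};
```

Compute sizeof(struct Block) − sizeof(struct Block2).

Header: stride at 0 (size 4, align 4) → ends 4; height at 4 (size 4, align 4) → ends 8; channels at 8 (size 1, align 1) → ends 9; tail pad 3 to reach multiple of 4; total 12 bytes, alignment 4
magic at 0 (size 1, align 1) → ends 1
pad 3 to align 4 for checksum
checksum at 4 (size 4, align 4) → ends 8
flags at 8 (size 1, align 1) → ends 9
seq at 9 (size 1, align 1) → ends 10
ack at 10 (size 1, align 1) → ends 11
pad 1 to align 2 for port
port at 12 (size 2, align 2) → ends 14
pad 2 to align 4 for length
length at 16 (size 12, align 4) → ends 28
proto at 28 (size 10, align 2) → ends 38
window at 38 (size 13, align 1) → ends 51
version at 51 (size 1, align 1) → ends 52
src at 52 (size 2, align 2) → ends 54
tail pad 2 to reach multiple of 4
total 56 bytes, alignment 4
— Block2 —
length at 0 (size 12, align 4) → ends 12
checksum at 12 (size 4, align 4) → ends 16
proto at 16 (size 10, align 2) → ends 26
port at 26 (size 2, align 2) → ends 28
src at 28 (size 2, align 2) → ends 30
window at 30 (size 13, align 1) → ends 43
magic at 43 (size 1, align 1) → ends 44
flags at 44 (size 1, align 1) → ends 45
seq at 45 (size 1, align 1) → ends 46
ack at 46 (size 1, align 1) → ends 47
version at 47 (size 1, align 1) → ends 48
total 48 bytes, alignment 4
56 − 48 = 8

8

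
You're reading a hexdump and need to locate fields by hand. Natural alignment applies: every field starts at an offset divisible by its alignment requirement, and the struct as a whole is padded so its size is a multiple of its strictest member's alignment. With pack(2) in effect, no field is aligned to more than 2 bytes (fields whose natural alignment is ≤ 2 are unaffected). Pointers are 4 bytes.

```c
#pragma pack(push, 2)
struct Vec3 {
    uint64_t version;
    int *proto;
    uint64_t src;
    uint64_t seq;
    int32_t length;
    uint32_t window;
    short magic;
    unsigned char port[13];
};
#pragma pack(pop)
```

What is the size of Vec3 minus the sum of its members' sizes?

0..8  version  (8B, 2-aligned)
8..12  proto  (4B, 2-aligned)
12..20  src  (8B, 2-aligned)
20..28  seq  (8B, 2-aligned)
28..32  length  (4B, 2-aligned)
32..36  window  (4B, 2-aligned)
36..38  magic  (2B, 2-aligned)
38..51  port  (13B, 1-aligned)
51..52  -- tail padding (1B)
sizeof = 52, alignof = 2
data bytes 51, size 52 → padding 1

1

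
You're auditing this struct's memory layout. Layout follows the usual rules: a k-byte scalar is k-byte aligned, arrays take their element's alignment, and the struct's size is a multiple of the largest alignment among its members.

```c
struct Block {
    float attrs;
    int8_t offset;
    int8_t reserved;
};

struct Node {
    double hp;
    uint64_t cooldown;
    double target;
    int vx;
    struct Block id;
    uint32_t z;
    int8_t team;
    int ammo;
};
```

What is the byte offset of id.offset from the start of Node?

32

Block: @0: attrs [4B, align 4] → 4; @4: offset [1B, align 1] → 5; @5: reserved [1B, align 1] → 6; +2 tail pad (align 4); size 8, align 4
@0: hp [8B, align 8] → 8
@8: cooldown [8B, align 8] → 16
@16: target [8B, align 8] → 24
@24: vx [4B, align 4] → 28
@28: id [8B, align 4] → 36
within Block: offset at 4
28 + 4 = 32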